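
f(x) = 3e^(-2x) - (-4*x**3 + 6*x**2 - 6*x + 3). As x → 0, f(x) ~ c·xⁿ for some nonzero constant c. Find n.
4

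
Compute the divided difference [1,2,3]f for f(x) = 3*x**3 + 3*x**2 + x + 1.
21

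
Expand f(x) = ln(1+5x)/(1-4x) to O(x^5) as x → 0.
5*x + 15*x**2/2 + 215*x**3/3 + 1565*x**4/12 + O(x**5)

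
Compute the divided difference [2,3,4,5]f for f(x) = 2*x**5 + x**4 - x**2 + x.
264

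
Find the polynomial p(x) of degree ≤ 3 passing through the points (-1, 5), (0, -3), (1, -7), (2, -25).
-3*x**3 + 2*x**2 - 3*x - 3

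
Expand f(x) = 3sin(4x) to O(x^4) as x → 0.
12*x - 32*x**3 + O(x**4)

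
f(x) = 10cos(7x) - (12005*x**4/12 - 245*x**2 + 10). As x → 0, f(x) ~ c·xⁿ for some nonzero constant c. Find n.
6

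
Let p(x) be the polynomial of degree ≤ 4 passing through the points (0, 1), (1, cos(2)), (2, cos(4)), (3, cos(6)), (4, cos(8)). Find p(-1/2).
189*cos(4)/64 - 45*cos(6)/32 + 35*cos(8)/128 - 105*cos(2)/32 + 315/128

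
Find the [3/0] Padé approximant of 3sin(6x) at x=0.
-108*x**3 + 18*x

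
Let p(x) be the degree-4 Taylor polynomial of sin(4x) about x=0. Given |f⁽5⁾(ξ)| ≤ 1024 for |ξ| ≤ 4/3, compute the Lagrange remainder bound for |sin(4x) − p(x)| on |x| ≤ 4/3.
131072/3645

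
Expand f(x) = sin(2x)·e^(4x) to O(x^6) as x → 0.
2*x + 8*x**2 + 44*x**3/3 + 16*x**4 + 164*x**5/15 + O(x**6)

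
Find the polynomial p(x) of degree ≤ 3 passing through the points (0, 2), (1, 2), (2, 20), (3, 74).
3*x**3 - 3*x + 2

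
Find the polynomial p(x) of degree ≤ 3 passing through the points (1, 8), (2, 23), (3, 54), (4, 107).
x**3 + 2*x**2 + 2*x + 3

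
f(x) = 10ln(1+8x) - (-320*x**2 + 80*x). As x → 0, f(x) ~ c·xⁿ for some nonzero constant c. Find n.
3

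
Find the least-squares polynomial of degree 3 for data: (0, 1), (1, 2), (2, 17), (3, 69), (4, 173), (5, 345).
9/7 + (-121/42)x + (-1/4)x² + (35/12)x³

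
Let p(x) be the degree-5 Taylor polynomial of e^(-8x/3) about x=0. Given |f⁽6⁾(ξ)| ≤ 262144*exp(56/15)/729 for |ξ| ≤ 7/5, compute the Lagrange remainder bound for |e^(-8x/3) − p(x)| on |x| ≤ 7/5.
1927561216*exp(56/15)/512578125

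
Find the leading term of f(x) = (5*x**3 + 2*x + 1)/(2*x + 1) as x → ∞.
5*x**2/2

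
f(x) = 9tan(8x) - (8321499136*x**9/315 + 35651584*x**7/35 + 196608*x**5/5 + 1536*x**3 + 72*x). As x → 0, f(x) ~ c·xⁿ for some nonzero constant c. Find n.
11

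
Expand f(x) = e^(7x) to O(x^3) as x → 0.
1 + 7*x + 49*x**2/2 + O(x**3)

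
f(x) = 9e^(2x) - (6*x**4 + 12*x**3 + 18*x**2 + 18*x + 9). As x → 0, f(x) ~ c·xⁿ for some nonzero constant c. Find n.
5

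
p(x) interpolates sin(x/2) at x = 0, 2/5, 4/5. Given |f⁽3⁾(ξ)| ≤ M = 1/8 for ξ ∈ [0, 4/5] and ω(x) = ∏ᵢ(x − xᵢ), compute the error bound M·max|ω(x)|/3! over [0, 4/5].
sqrt(3)/3375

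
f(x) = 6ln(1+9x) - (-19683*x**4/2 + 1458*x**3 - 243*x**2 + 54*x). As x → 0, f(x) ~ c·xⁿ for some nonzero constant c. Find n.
5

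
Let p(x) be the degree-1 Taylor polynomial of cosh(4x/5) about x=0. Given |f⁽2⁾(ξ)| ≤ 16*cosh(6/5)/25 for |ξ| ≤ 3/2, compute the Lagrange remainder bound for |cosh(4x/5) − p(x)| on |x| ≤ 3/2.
18*cosh(6/5)/25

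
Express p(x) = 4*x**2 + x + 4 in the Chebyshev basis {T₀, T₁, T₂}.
(6)T₀ + T₁ + (2)T₂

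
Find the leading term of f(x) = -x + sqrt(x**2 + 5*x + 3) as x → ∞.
5/2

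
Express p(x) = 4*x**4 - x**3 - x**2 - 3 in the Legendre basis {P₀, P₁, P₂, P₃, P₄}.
(-38/15)P₀ + (-3/5)P₁ + (34/21)P₂ + (-2/5)P₃ + (32/35)P₄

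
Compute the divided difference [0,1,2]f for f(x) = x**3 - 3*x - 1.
3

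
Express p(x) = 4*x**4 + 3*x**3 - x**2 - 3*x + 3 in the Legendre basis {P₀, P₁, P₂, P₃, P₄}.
(52/15)P₀ + (-6/5)P₁ + (34/21)P₂ + (6/5)P₃ + (32/35)P₄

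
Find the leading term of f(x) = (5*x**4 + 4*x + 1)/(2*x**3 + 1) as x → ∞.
5*x/2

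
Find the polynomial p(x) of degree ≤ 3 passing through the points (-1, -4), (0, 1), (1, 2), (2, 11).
2*x**3 - 2*x**2 + x + 1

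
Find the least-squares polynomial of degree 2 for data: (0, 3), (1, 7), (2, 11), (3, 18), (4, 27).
114/35 + (153/70)x + (13/14)x²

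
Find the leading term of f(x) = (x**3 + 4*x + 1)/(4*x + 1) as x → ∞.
x**2/4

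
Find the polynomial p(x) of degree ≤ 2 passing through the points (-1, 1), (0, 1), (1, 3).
x**2 + x + 1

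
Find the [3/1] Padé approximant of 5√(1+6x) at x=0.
(-135*x**3/8 + 135*x**2/4 + 135*x/4 + 5)/(15*x/4 + 1)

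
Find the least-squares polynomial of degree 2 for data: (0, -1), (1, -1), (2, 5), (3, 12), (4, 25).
-8/7 + (-17/14)x + (27/14)x²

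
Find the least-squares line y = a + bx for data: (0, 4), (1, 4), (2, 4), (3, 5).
a = 19/5, b = 3/10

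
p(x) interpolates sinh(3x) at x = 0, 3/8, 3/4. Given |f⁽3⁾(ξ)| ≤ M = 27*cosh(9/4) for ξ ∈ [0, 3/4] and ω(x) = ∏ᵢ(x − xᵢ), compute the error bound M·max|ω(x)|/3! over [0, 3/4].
27*sqrt(3)*cosh(9/4)/512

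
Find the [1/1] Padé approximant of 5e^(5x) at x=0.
(25*x/2 + 5)/(1 - 5*x/2)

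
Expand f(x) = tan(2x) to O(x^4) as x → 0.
2*x + 8*x**3/3 + O(x**4)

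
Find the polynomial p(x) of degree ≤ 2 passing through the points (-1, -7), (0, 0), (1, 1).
-3*x**2 + 4*x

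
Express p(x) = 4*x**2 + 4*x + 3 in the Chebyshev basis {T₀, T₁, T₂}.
(5)T₀ + (4)T₁ + (2)T₂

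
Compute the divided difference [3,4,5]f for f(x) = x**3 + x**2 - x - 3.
13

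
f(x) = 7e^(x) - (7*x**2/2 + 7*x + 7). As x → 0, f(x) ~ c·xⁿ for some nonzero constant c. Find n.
3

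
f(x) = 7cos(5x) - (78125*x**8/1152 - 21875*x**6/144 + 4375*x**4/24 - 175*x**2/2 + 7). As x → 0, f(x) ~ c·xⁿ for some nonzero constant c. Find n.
10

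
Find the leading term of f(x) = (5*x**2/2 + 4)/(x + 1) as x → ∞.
5*x/2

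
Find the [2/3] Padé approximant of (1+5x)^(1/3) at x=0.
(175*x**2/18 + 20*x/3 + 1)/(-125*x**3/162 + 25*x**2/6 + 5*x + 1)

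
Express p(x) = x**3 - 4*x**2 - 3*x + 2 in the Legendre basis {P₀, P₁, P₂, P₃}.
(2/3)P₀ + (-12/5)P₁ + (-8/3)P₂ + (2/5)P₃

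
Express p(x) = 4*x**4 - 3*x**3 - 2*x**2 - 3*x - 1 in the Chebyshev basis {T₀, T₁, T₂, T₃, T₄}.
(-1/2)T₀ + (-21/4)T₁ + T₂ + (-3/4)T₃ + (1/2)T₄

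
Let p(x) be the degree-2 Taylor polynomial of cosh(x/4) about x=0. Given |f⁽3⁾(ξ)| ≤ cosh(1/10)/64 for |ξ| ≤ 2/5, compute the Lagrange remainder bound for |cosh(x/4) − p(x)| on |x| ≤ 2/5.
cosh(1/10)/6000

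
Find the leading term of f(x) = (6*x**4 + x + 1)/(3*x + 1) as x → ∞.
2*x**3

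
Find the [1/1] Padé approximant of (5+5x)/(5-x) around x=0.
(x + 1)/(1 - x/5)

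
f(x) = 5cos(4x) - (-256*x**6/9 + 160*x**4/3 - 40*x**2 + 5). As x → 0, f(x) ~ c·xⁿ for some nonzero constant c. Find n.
8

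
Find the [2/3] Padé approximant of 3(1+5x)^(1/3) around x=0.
(175*x**2/6 + 20*x + 3)/(-125*x**3/162 + 25*x**2/6 + 5*x + 1)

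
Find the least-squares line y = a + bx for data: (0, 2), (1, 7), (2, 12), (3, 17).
a = 2, b = 5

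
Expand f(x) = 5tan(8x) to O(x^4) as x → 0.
40*x + 2560*x**3/3 + O(x**4)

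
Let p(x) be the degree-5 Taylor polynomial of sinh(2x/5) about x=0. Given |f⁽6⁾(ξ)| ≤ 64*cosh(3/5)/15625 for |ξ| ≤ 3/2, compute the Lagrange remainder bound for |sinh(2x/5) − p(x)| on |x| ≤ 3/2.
81*cosh(3/5)/1250000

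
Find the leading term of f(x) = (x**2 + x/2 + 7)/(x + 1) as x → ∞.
x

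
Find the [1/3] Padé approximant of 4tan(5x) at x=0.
20*x/(1 - 25*x**2/3)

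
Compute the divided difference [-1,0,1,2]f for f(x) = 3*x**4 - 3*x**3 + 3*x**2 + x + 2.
3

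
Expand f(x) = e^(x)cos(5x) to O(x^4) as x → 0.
1 + x - 12*x**2 - 37*x**3/3 + O(x**4)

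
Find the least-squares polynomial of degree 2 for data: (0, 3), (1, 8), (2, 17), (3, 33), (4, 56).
117/35 + (57/70)x + (43/14)x²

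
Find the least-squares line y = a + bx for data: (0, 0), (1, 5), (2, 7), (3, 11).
a = 1/2, b = 7/2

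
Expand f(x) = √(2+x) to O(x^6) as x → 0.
sqrt(2) + sqrt(2)*x/4 - sqrt(2)*x**2/32 + sqrt(2)*x**3/128 - 5*sqrt(2)*x**4/2048 + 7*sqrt(2)*x**5/8192 + O(x**6)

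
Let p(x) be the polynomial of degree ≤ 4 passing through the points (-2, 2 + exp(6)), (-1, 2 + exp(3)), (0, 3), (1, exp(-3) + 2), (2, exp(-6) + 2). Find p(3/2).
((-5*exp(6) + 186 + 28*exp(3))*exp(6) + 35 + 140*exp(3))*exp(-6)/128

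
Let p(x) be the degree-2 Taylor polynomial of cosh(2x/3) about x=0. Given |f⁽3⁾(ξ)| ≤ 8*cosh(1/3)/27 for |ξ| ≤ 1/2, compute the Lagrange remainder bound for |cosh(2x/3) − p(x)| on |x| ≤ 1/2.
cosh(1/3)/162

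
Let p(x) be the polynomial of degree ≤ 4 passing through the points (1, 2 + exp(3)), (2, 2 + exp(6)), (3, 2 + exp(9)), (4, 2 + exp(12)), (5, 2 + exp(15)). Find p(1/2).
-45*exp(12)/32 - 105*exp(6)/32 + 2 + 315*exp(3)/128 + 189*exp(9)/64 + 35*exp(15)/128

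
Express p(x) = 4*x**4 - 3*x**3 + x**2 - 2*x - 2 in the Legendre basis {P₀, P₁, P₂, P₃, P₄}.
(-13/15)P₀ + (-19/5)P₁ + (62/21)P₂ + (-6/5)P₃ + (32/35)P₄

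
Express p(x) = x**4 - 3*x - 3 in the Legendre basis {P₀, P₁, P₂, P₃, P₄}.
(-14/5)P₀ + (-3)P₁ + (4/7)P₂ + (8/35)P₄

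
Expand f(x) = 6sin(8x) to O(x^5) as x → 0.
48*x - 512*x**3 + O(x**5)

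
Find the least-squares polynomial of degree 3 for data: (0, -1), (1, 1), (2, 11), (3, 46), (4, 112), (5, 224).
-107/126 + (-7/108)x + (-157/252)x² + (52/27)x³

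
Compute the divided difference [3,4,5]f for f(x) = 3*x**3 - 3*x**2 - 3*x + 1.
33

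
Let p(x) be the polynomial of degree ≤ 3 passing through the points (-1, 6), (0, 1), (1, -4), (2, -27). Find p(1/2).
-3/8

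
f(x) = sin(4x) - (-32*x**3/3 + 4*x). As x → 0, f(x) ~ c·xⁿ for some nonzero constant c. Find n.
5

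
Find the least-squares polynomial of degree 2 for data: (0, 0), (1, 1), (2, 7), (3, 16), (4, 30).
-2/35 + (-11/14)x + (29/14)x²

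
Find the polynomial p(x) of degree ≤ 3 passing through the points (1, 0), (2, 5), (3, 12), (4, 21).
x**2 + 2*x - 3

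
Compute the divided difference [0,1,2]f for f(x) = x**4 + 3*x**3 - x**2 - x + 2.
15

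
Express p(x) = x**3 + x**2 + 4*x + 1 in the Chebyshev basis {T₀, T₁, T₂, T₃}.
(3/2)T₀ + (19/4)T₁ + (1/2)T₂ + (1/4)T₃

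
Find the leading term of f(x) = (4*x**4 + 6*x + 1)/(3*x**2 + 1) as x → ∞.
4*x**2/3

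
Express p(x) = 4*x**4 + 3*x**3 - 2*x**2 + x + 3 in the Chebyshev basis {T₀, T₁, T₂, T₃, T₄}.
(7/2)T₀ + (13/4)T₁ + T₂ + (3/4)T₃ + (1/2)T₄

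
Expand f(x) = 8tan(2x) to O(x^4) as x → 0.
16*x + 64*x**3/3 + O(x**4)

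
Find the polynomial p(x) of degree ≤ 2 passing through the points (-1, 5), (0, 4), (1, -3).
-3*x**2 - 4*x + 4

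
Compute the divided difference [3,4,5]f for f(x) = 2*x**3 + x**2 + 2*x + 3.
25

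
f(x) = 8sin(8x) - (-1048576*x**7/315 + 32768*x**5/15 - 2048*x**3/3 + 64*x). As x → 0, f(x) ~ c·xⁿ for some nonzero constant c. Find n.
9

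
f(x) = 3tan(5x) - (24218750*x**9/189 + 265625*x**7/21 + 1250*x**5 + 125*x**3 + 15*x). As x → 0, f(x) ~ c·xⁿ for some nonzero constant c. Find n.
11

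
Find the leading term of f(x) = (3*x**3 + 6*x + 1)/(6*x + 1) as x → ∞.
x**2/2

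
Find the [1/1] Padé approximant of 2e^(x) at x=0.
(x + 2)/(1 - x/2)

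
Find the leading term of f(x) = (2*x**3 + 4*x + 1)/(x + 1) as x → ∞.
2*x**2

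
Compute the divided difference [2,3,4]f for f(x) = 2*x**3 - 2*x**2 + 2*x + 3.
16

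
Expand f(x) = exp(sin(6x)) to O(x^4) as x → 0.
1 + 6*x + 18*x**2 + O(x**4)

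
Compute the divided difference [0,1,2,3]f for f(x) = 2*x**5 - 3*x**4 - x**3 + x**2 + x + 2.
31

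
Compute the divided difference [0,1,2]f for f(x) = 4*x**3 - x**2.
11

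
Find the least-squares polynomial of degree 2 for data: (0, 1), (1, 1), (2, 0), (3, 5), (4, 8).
39/35 + (-57/35)x + (6/7)x²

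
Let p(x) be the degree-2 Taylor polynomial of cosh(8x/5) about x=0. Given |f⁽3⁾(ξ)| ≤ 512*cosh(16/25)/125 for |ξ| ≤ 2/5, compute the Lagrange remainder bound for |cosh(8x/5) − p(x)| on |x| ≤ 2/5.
2048*cosh(16/25)/46875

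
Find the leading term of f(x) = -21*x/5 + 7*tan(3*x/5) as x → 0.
63*x**3/125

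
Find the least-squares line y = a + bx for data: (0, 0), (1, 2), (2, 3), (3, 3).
a = 1/2, b = 1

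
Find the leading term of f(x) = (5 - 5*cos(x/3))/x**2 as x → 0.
5/18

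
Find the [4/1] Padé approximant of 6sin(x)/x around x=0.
x**4/20 - x**2 + 6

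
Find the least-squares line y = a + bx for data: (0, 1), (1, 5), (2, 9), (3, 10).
a = 8/5, b = 31/10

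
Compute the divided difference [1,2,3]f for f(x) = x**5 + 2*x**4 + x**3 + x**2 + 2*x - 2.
147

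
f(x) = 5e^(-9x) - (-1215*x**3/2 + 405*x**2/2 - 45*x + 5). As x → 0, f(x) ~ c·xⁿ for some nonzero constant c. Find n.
4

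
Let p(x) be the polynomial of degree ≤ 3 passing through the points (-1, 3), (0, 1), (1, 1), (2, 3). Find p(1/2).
3/4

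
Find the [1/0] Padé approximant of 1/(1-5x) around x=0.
5*x + 1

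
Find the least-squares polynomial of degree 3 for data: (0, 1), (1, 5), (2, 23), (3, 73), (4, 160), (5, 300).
7/6 + (-325/252)x + (209/84)x² + (35/18)x³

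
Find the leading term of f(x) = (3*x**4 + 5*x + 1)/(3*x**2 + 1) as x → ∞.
x**2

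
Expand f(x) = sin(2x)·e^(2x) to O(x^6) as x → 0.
2*x + 4*x**2 + 8*x**3/3 - 16*x**5/15 + O(x**6)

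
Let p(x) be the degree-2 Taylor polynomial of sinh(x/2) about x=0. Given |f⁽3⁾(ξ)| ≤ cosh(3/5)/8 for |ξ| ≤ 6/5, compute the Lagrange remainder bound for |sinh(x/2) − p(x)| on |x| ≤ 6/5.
9*cosh(3/5)/250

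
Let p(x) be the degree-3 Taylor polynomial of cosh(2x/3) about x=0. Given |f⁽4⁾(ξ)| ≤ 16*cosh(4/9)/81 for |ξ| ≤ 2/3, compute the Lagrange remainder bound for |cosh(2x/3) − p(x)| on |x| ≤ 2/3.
32*cosh(4/9)/19683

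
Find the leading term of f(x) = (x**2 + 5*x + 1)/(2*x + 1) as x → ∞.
x/2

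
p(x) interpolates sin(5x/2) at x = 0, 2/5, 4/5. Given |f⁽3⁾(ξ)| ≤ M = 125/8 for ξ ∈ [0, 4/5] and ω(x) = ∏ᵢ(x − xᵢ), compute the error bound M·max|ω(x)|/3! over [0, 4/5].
sqrt(3)/27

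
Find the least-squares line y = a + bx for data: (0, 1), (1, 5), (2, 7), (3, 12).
a = 1, b = 7/2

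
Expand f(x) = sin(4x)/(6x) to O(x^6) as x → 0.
2/3 - 16*x**2/9 + 64*x**4/45 + O(x**6)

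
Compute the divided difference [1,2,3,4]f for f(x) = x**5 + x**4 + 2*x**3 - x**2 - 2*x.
77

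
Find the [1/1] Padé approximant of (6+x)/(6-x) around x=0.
(x/6 + 1)/(1 - x/6)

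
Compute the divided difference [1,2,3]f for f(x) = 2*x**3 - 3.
12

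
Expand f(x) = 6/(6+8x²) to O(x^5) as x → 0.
1 - 4*x**2/3 + 16*x**4/9 + O(x**5)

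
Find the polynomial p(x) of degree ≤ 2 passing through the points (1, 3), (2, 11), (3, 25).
3*x**2 - x + 1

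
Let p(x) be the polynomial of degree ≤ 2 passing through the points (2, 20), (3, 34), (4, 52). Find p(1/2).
13/2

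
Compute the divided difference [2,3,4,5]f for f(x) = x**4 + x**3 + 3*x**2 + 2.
15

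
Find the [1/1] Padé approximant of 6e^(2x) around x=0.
(6*x + 6)/(1 - x)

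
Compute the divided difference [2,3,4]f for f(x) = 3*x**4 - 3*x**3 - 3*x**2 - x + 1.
135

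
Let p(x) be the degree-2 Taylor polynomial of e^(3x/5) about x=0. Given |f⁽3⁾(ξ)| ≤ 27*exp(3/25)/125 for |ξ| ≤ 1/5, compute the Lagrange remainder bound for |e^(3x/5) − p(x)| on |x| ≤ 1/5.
9*exp(3/25)/31250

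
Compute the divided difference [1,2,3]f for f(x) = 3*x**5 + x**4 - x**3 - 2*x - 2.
289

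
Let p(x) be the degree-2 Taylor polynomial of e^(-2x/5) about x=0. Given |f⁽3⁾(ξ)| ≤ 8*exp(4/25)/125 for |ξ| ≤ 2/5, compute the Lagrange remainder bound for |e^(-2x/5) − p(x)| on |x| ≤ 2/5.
32*exp(4/25)/46875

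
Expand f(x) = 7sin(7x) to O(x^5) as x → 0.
49*x - 2401*x**3/6 + O(x**5)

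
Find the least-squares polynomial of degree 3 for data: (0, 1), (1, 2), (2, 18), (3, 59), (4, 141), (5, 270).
68/63 + (-76/27)x + (107/63)x² + (52/27)x³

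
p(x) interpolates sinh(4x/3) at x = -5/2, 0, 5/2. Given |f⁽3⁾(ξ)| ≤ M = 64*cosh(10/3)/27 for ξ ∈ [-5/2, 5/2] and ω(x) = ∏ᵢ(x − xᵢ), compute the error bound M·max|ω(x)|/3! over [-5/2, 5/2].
1000*sqrt(3)*cosh(10/3)/729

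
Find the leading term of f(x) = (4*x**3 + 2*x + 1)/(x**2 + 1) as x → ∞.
4*x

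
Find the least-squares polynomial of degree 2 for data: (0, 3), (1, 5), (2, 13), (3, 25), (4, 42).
20/7 + (3/35)x + (17/7)x²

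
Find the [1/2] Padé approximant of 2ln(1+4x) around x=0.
8*x/(-4*x**2/3 + 2*x + 1)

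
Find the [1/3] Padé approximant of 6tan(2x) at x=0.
12*x/(1 - 4*x**2/3)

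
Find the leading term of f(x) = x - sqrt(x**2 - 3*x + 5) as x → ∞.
3/2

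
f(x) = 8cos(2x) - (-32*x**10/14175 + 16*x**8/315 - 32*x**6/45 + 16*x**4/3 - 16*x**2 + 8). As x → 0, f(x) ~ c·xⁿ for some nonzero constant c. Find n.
12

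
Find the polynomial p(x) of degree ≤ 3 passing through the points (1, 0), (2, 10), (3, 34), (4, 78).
x**3 + x**2 - 2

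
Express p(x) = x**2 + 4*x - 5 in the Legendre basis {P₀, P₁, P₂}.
(-14/3)P₀ + (4)P₁ + (2/3)P₂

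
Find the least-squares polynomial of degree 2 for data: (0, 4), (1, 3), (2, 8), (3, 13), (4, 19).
17/5 + x²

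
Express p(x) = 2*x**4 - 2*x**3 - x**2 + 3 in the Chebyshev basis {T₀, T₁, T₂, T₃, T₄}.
(13/4)T₀ + (-3/2)T₁ + (1/2)T₂ + (-1/2)T₃ + (1/4)T₄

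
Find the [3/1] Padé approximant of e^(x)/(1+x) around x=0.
(11*x**3/48 + x**2/2 + 9*x/8 + 1)/(9*x/8 + 1)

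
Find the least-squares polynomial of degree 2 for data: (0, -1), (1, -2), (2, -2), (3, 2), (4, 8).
-29/35 + (-103/35)x + (9/7)x²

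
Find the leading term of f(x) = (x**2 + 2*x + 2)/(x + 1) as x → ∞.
x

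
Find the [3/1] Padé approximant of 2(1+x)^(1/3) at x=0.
(-2*x**3/81 + 2*x**2/9 + 2*x + 2)/(2*x/3 + 1)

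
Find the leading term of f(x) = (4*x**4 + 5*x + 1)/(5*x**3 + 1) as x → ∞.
4*x/5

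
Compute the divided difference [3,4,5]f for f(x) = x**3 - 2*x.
12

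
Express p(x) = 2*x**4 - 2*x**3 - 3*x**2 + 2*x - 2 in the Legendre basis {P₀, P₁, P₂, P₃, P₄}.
(-13/5)P₀ + (4/5)P₁ + (-6/7)P₂ + (-4/5)P₃ + (16/35)P₄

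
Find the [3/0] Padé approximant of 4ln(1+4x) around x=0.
16*x*(16*x**2 - 6*x + 3)/3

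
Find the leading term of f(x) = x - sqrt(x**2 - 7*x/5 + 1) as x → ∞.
7/10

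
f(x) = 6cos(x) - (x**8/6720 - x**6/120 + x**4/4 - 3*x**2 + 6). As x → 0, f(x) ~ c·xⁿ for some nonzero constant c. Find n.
10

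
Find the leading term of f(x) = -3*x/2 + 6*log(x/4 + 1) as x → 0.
-3*x**2/16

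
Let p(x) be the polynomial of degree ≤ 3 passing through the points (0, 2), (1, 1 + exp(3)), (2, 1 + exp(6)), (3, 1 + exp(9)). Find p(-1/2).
-5*exp(9)/16 - 35*exp(3)/16 + 51/16 + 21*exp(6)/16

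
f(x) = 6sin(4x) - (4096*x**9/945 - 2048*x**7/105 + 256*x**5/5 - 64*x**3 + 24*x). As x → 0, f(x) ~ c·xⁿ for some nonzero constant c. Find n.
11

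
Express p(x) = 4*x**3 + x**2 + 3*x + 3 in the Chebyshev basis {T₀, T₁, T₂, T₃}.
(7/2)T₀ + (6)T₁ + (1/2)T₂ + T₃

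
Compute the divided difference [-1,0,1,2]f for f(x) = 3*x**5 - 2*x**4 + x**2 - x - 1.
11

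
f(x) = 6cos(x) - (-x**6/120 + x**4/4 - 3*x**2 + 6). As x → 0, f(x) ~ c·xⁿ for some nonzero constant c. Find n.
8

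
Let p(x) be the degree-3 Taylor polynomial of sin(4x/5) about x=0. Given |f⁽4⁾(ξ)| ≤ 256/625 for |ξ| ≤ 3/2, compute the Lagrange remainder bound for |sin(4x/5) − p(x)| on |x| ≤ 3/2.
54/625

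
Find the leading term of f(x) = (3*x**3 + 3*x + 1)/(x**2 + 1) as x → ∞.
3*x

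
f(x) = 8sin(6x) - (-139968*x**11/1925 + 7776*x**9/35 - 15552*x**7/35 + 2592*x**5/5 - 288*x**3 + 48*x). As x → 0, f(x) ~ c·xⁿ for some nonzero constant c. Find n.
13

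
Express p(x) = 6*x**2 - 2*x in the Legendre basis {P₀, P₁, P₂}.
(2)P₀ + (-2)P₁ + (4)P₂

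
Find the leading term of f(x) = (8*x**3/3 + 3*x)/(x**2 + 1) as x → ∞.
8*x/3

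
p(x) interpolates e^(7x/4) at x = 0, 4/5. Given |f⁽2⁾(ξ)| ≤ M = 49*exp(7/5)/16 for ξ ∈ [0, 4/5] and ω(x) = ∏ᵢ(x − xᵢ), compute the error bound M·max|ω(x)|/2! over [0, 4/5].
49*exp(7/5)/200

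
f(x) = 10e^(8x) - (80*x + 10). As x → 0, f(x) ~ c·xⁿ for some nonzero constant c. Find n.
2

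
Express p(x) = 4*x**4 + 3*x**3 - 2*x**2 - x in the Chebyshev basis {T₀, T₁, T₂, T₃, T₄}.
(1/2)T₀ + (5/4)T₁ + T₂ + (3/4)T₃ + (1/2)T₄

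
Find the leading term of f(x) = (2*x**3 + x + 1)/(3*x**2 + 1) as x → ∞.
2*x/3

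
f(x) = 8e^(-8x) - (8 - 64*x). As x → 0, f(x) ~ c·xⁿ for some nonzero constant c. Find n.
2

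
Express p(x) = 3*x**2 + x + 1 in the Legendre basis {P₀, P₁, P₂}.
(2)P₀ + P₁ + (2)P₂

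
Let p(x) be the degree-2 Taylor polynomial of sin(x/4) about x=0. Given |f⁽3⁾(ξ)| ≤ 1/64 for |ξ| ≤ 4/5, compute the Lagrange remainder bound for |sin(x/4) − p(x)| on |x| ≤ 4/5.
1/750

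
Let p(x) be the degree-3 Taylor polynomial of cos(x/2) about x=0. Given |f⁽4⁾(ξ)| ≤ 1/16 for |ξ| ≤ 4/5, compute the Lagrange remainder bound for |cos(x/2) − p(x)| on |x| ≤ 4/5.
2/1875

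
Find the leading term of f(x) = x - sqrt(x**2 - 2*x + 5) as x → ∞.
1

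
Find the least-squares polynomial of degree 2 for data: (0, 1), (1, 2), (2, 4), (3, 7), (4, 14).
44/35 + (-43/70)x + (13/14)x²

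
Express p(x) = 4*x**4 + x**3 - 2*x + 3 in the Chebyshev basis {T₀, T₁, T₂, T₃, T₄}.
(9/2)T₀ + (-5/4)T₁ + (2)T₂ + (1/4)T₃ + (1/2)T₄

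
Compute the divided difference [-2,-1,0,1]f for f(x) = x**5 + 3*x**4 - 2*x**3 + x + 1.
-3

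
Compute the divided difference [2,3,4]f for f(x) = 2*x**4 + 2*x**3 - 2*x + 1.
128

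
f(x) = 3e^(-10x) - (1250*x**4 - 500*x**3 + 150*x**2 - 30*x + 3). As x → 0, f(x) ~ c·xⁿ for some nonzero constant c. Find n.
5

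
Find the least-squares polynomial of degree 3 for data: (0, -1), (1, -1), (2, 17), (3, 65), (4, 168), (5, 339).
-143/126 + (-787/756)x + (-155/126)x² + (325/108)x³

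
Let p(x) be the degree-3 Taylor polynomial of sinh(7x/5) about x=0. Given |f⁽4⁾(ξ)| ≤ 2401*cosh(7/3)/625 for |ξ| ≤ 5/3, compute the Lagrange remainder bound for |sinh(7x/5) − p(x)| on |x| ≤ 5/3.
2401*cosh(7/3)/1944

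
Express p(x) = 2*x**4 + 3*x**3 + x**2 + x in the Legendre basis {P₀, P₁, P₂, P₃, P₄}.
(11/15)P₀ + (14/5)P₁ + (38/21)P₂ + (6/5)P₃ + (16/35)P₄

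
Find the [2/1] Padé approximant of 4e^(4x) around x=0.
(32*x**2/3 + 32*x/3 + 4)/(1 - 4*x/3)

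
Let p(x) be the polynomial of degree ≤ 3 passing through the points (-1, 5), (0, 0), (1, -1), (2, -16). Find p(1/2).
1/8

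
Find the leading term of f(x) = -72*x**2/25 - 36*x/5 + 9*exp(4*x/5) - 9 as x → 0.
96*x**3/125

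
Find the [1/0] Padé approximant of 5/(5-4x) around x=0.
4*x/5 + 1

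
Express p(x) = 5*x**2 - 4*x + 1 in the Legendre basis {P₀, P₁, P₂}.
(8/3)P₀ + (-4)P₁ + (10/3)P₂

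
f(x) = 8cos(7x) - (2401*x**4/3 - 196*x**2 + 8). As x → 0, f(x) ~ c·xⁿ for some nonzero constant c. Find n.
6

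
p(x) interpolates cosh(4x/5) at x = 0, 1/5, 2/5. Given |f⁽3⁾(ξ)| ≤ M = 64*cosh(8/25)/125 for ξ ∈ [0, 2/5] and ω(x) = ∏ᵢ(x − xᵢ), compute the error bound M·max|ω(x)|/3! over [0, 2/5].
64*sqrt(3)*cosh(8/25)/421875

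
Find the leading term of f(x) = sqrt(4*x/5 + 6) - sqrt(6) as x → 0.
sqrt(6)*x/15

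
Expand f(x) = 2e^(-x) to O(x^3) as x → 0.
2 - 2*x + x**2 + O(x**3)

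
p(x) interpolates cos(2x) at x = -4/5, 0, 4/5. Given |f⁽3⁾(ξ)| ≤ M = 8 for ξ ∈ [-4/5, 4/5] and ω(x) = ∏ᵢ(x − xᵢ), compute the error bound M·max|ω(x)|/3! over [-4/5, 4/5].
512*sqrt(3)/3375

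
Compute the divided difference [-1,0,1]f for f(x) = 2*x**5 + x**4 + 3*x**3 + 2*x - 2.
1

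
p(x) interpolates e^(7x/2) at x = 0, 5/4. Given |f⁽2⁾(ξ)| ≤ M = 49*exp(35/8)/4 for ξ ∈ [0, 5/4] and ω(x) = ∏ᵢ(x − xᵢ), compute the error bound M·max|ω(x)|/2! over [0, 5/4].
1225*exp(35/8)/512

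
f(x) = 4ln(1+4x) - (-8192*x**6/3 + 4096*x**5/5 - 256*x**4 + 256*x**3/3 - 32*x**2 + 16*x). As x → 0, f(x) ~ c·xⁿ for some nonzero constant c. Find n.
7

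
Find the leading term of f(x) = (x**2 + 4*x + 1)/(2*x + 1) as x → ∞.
x/2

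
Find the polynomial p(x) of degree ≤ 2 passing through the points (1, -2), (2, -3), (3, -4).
-x - 1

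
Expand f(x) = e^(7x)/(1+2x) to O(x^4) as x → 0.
1 + 5*x + 29*x**2/2 + 169*x**3/6 + O(x**4)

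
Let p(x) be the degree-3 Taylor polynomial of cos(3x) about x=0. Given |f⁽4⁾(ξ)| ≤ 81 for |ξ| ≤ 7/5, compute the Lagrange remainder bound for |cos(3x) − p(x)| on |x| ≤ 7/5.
64827/5000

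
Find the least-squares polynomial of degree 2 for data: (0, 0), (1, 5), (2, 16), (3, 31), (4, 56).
2/7 + (43/35)x + (22/7)x²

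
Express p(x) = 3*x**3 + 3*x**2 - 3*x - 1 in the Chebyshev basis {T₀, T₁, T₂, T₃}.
(1/2)T₀ + (-3/4)T₁ + (3/2)T₂ + (3/4)T₃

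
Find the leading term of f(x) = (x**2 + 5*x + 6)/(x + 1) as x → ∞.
x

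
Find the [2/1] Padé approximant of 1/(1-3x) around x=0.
1/(1 - 3*x)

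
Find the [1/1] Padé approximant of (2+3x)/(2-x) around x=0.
(3*x/2 + 1)/(1 - x/2)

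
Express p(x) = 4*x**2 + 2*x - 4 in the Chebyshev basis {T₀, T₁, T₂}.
(-2)T₀ + (2)T₁ + (2)T₂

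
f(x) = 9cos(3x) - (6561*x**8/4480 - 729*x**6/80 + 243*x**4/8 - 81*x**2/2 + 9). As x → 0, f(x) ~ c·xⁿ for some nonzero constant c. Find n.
10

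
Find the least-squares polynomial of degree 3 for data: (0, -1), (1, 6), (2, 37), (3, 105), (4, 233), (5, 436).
-8/7 + (39/14)x + (27/14)x² + (3)x³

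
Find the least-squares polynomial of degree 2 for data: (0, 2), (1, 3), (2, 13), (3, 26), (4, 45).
11/7 + (-17/70)x + (39/14)x²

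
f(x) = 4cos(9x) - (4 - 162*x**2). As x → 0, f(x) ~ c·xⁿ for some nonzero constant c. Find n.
4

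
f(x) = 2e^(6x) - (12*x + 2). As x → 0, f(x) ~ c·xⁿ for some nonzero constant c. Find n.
2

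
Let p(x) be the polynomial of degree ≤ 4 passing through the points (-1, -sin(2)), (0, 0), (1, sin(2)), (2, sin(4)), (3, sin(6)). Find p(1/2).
3*sin(6)/128 - 5*sin(4)/32 + 95*sin(2)/128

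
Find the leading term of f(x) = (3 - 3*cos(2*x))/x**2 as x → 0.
6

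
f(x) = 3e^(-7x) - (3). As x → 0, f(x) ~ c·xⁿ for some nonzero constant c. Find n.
1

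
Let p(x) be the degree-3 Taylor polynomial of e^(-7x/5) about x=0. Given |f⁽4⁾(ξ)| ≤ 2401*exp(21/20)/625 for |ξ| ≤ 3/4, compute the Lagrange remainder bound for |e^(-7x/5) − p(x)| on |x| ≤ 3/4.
64827*exp(21/20)/1280000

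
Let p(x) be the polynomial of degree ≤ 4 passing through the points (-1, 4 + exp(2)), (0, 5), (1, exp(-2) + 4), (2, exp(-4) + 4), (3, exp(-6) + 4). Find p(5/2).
5*(-14*exp(4) + 7 + 28*exp(2) + (108 - exp(2))*exp(6))*exp(-6)/128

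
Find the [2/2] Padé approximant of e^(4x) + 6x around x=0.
(7*x**2/3 + 19*x/2 + 1)/(-2*x**2/3 - x/2 + 1)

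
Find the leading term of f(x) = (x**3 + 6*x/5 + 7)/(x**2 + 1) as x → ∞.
x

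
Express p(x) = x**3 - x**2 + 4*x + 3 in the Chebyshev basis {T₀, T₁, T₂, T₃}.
(5/2)T₀ + (19/4)T₁ + (-1/2)T₂ + (1/4)T₃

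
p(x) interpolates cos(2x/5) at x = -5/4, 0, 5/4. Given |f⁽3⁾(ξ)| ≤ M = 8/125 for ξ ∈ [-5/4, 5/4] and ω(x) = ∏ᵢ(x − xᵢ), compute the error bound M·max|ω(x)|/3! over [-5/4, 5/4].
sqrt(3)/216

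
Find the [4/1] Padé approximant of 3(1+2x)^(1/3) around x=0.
(16*x**4/81 - 64*x**3/135 + 8*x**2/5 + 32*x/5 + 3)/(22*x/15 + 1)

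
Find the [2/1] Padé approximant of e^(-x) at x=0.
(x**2/6 - 2*x/3 + 1)/(x/3 + 1)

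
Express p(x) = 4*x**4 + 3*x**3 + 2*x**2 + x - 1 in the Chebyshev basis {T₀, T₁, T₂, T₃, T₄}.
(3/2)T₀ + (13/4)T₁ + (3)T₂ + (3/4)T₃ + (1/2)T₄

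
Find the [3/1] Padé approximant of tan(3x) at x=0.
9*x**3 + 3*x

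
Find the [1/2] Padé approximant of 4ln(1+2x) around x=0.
8*x/(-x**2/3 + x + 1)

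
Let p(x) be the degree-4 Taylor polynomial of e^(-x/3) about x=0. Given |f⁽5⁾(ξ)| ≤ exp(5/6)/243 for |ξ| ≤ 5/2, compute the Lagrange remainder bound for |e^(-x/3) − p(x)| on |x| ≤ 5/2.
625*exp(5/6)/186624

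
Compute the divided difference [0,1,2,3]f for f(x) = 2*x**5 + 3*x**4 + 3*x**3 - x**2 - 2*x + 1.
71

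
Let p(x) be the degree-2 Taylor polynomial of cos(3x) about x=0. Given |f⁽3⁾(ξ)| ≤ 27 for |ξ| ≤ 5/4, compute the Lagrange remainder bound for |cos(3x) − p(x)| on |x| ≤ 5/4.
1125/128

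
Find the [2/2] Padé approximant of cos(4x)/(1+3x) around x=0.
(-56*x**2/3 + 4*x + 1)/(4*x**2/3 + 7*x + 1)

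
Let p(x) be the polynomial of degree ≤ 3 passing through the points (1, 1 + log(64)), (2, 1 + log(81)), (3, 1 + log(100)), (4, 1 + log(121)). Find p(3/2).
-5*log(10)/8 + log(11)/8 + 1 + 15*log(2)/8 + 15*log(3)/4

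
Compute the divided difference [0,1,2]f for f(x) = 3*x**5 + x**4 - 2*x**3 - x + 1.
46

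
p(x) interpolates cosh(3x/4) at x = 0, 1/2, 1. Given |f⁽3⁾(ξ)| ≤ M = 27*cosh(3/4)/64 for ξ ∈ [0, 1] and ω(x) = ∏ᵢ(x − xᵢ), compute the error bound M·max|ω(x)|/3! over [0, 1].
sqrt(3)*cosh(3/4)/512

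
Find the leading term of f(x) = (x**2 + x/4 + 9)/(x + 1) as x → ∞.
x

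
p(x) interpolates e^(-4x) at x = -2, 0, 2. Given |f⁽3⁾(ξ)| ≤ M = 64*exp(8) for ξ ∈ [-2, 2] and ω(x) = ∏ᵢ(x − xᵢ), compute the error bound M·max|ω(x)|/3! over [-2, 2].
512*sqrt(3)*exp(8)/27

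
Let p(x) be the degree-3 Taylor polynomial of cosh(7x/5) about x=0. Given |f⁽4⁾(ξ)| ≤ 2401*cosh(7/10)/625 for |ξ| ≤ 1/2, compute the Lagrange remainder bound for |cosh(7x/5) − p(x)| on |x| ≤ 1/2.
2401*cosh(7/10)/240000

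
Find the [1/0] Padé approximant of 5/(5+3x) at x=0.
1 - 3*x/5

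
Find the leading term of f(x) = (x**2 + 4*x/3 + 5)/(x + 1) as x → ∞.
x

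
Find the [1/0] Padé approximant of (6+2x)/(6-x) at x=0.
x/2 + 1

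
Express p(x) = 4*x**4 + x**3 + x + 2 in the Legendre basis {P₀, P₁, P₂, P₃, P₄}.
(14/5)P₀ + (8/5)P₁ + (16/7)P₂ + (2/5)P₃ + (32/35)P₄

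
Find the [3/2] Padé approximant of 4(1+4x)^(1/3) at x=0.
(1792*x**3/405 + 448*x**2/15 + 112*x/5 + 4)/(32*x**2/9 + 64*x/15 + 1)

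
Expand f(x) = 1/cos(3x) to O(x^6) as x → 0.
1 + 9*x**2/2 + 135*x**4/8 + O(x**6)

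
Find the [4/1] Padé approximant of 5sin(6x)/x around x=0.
324*x**4 - 180*x**2 + 30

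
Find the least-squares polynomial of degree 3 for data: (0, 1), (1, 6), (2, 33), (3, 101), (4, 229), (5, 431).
73/63 + (-499/378)x + (703/252)x² + (317/108)x³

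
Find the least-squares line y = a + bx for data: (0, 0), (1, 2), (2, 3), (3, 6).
a = -1/10, b = 19/10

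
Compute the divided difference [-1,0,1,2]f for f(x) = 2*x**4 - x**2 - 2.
4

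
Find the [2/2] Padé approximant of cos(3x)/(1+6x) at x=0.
(-129*x**2/28 + x/7 + 1)/(3*x**2/4 + 43*x/7 + 1)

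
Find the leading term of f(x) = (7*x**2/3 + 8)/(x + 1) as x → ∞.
7*x/3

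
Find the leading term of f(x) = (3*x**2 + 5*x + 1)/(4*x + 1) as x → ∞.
3*x/4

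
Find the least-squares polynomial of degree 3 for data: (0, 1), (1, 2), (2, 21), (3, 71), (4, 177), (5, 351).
59/63 + (-35/54)x + (-229/252)x² + (325/108)x³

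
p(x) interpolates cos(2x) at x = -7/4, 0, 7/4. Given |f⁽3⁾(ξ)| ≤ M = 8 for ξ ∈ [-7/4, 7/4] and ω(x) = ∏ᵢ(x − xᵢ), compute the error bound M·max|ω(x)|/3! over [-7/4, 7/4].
343*sqrt(3)/216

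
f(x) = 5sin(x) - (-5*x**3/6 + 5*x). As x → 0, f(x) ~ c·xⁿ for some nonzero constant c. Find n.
5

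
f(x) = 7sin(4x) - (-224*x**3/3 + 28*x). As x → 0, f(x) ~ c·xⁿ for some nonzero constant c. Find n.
5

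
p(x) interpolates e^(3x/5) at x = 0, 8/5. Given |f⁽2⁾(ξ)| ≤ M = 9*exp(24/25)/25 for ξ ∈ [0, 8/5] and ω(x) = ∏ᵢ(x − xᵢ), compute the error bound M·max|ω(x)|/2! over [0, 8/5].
72*exp(24/25)/625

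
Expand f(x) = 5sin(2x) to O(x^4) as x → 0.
10*x - 20*x**3/3 + O(x**4)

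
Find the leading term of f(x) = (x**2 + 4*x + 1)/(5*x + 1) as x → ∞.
x/5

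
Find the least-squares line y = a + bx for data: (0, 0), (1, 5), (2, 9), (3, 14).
a = 1/10, b = 23/5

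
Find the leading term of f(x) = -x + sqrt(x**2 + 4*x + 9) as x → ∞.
2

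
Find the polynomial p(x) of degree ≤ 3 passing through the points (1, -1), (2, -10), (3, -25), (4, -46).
2 - 3*x**2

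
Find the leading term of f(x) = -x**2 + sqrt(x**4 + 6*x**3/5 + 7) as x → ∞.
3*x/5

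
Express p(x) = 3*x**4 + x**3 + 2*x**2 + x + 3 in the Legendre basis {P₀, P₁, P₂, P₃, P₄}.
(64/15)P₀ + (8/5)P₁ + (64/21)P₂ + (2/5)P₃ + (24/35)P₄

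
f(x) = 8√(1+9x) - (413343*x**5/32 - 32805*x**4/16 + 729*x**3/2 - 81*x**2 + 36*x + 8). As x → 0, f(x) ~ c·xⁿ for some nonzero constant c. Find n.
6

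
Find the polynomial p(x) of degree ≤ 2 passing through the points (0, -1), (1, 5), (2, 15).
2*x**2 + 4*x - 1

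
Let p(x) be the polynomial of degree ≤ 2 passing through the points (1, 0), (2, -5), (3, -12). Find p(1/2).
7/4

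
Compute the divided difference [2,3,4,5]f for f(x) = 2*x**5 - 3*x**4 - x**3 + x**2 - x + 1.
207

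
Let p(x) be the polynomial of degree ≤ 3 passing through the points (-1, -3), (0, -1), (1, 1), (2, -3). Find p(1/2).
3/8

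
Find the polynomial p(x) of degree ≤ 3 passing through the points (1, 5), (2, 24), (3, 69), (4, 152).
2*x**3 + x**2 + 2*x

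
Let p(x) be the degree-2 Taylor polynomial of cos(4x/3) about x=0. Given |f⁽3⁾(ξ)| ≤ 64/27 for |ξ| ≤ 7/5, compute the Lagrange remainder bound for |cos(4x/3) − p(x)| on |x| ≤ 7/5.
10976/10125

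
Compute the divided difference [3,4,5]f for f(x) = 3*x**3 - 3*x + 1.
36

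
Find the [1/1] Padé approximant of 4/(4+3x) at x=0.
1/(3*x/4 + 1)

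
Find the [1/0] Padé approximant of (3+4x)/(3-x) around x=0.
5*x/3 + 1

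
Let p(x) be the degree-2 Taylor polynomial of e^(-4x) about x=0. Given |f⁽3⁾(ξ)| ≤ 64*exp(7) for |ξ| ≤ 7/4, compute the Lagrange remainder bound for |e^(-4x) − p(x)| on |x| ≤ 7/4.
343*exp(7)/6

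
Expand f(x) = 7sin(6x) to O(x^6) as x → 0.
42*x - 252*x**3 + 2268*x**5/5 + O(x**6)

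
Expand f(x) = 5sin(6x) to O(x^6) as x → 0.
30*x - 180*x**3 + 324*x**5 + O(x**6)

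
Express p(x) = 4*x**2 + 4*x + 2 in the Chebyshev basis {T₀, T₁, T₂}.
(4)T₀ + (4)T₁ + (2)T₂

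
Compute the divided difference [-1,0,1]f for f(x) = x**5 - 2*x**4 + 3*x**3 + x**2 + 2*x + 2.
-1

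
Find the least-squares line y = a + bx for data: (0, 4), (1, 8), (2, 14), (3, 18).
a = 19/5, b = 24/5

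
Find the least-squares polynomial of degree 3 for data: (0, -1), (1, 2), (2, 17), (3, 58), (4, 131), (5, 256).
-71/63 + (268/189)x + (-13/126)x² + (109/54)x³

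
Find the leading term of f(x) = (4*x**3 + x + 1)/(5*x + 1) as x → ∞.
4*x**2/5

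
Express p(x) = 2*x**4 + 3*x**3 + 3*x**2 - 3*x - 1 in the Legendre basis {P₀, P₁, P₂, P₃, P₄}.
(2/5)P₀ + (-6/5)P₁ + (22/7)P₂ + (6/5)P₃ + (16/35)P₄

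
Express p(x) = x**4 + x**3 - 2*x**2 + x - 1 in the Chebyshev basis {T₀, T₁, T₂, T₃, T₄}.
(-13/8)T₀ + (7/4)T₁ + (-1/2)T₂ + (1/4)T₃ + (1/8)T₄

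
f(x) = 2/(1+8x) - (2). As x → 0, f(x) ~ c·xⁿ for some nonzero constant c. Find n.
1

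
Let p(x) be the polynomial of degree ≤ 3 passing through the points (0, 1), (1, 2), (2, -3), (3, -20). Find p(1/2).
15/8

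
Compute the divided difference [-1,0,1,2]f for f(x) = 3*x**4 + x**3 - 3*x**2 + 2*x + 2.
7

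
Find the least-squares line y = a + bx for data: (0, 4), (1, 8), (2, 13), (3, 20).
a = 33/10, b = 53/10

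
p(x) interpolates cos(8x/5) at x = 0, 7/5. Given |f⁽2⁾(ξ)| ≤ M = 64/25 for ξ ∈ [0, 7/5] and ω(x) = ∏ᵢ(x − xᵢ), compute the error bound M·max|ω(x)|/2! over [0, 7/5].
392/625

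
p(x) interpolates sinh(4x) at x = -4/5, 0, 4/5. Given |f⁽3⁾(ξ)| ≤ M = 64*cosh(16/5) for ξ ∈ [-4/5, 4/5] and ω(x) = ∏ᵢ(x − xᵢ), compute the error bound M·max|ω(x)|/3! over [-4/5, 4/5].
4096*sqrt(3)*cosh(16/5)/3375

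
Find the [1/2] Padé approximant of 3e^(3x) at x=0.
(3*x + 3)/(3*x**2/2 - 2*x + 1)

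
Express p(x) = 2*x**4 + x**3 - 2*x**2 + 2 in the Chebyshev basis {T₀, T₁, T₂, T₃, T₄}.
(7/4)T₀ + (3/4)T₁ + (1/4)T₃ + (1/4)T₄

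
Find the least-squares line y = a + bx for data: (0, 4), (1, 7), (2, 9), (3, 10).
a = 9/2, b = 2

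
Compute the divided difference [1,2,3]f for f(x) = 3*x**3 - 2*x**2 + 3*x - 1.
16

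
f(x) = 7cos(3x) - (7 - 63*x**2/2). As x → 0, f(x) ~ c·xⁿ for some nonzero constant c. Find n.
4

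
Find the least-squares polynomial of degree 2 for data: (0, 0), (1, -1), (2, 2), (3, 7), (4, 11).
-17/35 + (-3/7)x + (6/7)x²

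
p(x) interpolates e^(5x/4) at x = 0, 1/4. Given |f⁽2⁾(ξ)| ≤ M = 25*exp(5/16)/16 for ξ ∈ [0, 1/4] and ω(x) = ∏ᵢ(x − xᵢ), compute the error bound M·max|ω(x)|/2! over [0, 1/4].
25*exp(5/16)/2048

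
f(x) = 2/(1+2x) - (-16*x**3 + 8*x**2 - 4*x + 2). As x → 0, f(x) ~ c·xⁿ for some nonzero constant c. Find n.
4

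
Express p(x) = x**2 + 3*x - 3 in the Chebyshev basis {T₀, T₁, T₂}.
(-5/2)T₀ + (3)T₁ + (1/2)T₂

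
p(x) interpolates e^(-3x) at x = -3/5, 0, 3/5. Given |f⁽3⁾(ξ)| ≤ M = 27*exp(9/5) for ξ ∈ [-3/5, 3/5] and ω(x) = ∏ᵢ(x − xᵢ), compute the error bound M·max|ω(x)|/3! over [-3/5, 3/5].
27*sqrt(3)*exp(9/5)/125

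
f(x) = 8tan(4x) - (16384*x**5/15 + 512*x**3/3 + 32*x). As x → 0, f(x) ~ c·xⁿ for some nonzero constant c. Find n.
7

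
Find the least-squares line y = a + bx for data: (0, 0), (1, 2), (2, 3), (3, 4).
a = 3/10, b = 13/10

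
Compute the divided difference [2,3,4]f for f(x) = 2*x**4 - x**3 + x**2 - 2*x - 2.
102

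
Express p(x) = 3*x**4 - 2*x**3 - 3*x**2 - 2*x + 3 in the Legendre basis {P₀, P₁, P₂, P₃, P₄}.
(13/5)P₀ + (-16/5)P₁ + (-2/7)P₂ + (-4/5)P₃ + (24/35)P₄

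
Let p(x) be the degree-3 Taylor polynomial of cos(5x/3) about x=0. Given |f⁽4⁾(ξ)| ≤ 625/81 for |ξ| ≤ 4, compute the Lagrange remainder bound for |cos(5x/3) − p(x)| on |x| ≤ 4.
20000/243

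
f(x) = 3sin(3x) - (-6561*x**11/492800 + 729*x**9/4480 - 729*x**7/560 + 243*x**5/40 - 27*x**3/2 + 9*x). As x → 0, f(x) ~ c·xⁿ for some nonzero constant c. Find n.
13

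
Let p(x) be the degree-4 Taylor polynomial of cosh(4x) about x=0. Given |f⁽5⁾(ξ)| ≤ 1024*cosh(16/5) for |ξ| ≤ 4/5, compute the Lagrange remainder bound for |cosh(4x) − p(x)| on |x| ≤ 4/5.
131072*cosh(16/5)/46875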